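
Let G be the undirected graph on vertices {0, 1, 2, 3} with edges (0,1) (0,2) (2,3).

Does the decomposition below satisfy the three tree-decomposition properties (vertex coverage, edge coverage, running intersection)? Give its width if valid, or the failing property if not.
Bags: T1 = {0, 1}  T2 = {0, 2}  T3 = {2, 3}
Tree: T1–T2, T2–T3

Yes; width 1.

Vertex coverage: the bags together contain {0, 1, 2, 3}, the full vertex set. Edge coverage: each edge of G has both endpoints in at least one bag. Running intersection: for every vertex, the bags containing it form a connected subtree. All three properties hold, so this is a valid tree decomposition of width max|bag| − 1 = 1, and hence tw(G) ≤ 1.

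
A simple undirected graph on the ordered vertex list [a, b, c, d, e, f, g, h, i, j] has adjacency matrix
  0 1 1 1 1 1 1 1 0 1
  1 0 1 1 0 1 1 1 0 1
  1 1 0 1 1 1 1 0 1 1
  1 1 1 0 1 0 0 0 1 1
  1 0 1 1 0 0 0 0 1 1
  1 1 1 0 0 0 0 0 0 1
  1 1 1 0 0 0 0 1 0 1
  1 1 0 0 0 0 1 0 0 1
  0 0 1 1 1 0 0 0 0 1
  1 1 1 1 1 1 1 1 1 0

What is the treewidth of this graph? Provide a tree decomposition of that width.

Each bag holds 5 vertices, so the decomposition has width 4, which upper-bounds the treewidth. For the lower bound, the 5 vertices {a, b, g, h, j} are pairwise adjacent, and any tree decomposition puts a clique entirely inside one bag — forcing width ≥ 4. The upper and lower bounds meet at 4, so that is the treewidth.

Treewidth 4.
Bags: B1 = {a, b, g, h, j}  B2 = {a, b, c, g, j}  B3 = {a, b, c, d, j}  B4 = {a, c, d, e, j}  B5 = {a, b, c, f, j}  B6 = {c, d, e, i, j}
Tree: B1–B2, B2–B3, B3–B4, B3–B5, B4–B6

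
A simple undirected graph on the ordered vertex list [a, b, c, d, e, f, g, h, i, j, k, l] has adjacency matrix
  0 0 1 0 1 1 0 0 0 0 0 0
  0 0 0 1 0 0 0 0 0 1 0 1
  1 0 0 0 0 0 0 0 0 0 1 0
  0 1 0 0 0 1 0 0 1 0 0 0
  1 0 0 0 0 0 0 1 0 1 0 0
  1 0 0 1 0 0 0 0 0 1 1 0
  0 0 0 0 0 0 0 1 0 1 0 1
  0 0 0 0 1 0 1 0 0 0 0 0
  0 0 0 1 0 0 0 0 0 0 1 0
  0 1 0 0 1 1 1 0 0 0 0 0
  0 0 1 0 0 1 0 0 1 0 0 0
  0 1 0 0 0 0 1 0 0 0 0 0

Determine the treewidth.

3

A width-3 tree decomposition is:
Bags: B1 = {e, g, h, l}  B2 = {e, g, j, l}  B3 = {b, e, j, l}  B4 = {a, b, e, j}  B5 = {a, b, f, j}  B6 = {a, b, d, f}  B7 = {a, c, d, f}  B8 = {c, d, f, k}  B9 = {c, d, i, k}
Tree: B1–B2, B2–B3, B3–B4, B4–B5, B5–B6, B6–B7, B7–B8, B8–B9
Each bag holds 4 vertices, so the decomposition has width 3, which upper-bounds the treewidth. For the lower bound: the 4 vertex sets {g,h,l}, {e}, {j}, {a,b,d,f} are disjoint, each induces a connected subgraph, and every pair is joined by at least one edge of G. Contracting each set to a single vertex therefore yields K_{4} as a minor, and since treewidth is minor-monotone, tw(G) ≥ tw(K_{4}) = 3. Hence tw(G) = 3 exactly.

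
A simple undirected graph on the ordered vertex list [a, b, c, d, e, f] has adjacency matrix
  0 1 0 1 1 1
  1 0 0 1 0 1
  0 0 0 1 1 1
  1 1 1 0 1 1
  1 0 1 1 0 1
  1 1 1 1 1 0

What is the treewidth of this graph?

A width-3 tree decomposition is:
Bags: B1 = {a, d, e, f}  B2 = {a, b, d, f}  B3 = {c, d, e, f}
Tree: B1–B2, B1–B3
Every bag has size at most 4, so the width is 4 − 1 = 3 and tw(G) ≤ 3. On the other hand G contains the 4-clique {c, d, e, f}. A clique must lie in a single bag of any decomposition, so no decomposition can have width below 3. Therefore the treewidth is 3.

3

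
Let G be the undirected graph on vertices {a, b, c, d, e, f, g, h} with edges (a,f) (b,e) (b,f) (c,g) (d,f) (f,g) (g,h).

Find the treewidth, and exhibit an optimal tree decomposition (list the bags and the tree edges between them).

The largest bag has 2 vertices, giving width 1; this decomposition certifies tw(G) ≤ 1. Any graph with an edge has treewidth ≥ 1, and G has the edge f–d. Combining the bounds, tw(G) = 1.

Treewidth 1.
One optimal decomposition is:
Bags: B1 = {d, f}  B2 = {b, f}  B3 = {f, g}  B4 = {a, f}  B5 = {b, e}  B6 = {g, h}  B7 = {c, g}
Tree: B1–B2, B1–B3, B1–B4, B2–B5, B3–B6, B3–B7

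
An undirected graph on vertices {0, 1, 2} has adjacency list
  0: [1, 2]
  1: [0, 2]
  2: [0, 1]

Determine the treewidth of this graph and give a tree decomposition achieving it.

A single bag containing all 3 vertices is trivially a valid decomposition of width 2. For the lower bound, the 3 vertices {0, 1, 2} are pairwise adjacent, and any tree decomposition puts a clique entirely inside one bag — forcing width ≥ 2. Hence tw(G) = 2 exactly.

Treewidth 2.
One optimal decomposition is:
Bags: B1 = {0, 1, 2}
Tree: (single bag)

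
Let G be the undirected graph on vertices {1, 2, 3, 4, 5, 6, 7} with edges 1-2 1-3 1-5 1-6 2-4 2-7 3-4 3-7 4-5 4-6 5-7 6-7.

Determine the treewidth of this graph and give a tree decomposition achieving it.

Treewidth 3.
One such decomposition:
Bags: B1 = {1, 3, 4, 7}  B2 = {1, 2, 4, 7}  B3 = {1, 4, 6, 7}  B4 = {1, 4, 5, 7}
Tree: B1–B2, B2–B3, B3–B4

Each bag holds 4 vertices, so the decomposition has width 3, which upper-bounds the treewidth. For the lower bound: the 4 vertex sets {1,3}, {2,4}, {7}, {6} are disjoint, each induces a connected subgraph, and every pair is joined by at least one edge of G. Contracting each set to a single vertex therefore yields K_{4} as a minor, and since treewidth is minor-monotone, tw(G) ≥ tw(K_{4}) = 3. Hence tw(G) = 3 exactly.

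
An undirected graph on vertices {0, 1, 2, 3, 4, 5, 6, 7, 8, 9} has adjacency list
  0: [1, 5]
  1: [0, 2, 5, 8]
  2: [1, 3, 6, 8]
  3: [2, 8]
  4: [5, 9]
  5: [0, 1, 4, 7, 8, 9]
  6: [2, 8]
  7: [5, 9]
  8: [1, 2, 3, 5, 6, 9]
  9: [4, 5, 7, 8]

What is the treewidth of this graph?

A width-2 tree decomposition is:
Bags: B1 = {1, 2, 8}  B2 = {1, 5, 8}  B3 = {5, 8, 9}  B4 = {2, 6, 8}  B5 = {4, 5, 9}  B6 = {2, 3, 8}  B7 = {5, 7, 9}  B8 = {0, 1, 5}
Tree: B1–B2, B2–B3, B1–B4, B3–B5, B4–B6, B3–B7, B2–B8
Each bag holds 3 vertices, so the decomposition has width 2, which upper-bounds the treewidth. On the other hand G contains the 3-clique {1, 2, 8}. A clique must lie in a single bag of any decomposition, so no decomposition can have width below 2. The upper and lower bounds meet at 2, so that is the treewidth.

2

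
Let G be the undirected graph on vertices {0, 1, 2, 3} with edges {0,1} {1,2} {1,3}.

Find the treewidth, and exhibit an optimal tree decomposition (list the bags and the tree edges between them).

Every bag has size at most 2, so the width is 2 − 1 = 1 and tw(G) ≤ 1. G has an edge, so its treewidth is at least 1. Therefore the treewidth is 1.

Treewidth 1.
One such decomposition:
Bags: B1 = {1, 2}  B2 = {1, 3}  B3 = {0, 1}
Tree: B1–B2, B2–B3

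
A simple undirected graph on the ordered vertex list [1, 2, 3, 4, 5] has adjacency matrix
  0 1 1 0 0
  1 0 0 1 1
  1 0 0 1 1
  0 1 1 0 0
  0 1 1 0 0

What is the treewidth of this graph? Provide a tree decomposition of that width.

The largest bag has 3 vertices, giving width 2; this decomposition certifies tw(G) ≤ 2. For the lower bound, G contains the cycle 2–4–3–5–2, so G is not a forest; only forests have treewidth ≤ 1, hence tw(G) ≥ 2. Therefore the treewidth is 2.

Treewidth 2.
One such decomposition:
Bags: B1 = {2, 3, 4}  B2 = {2, 3, 5}  B3 = {1, 2, 3}
Tree: B1–B2, B2–B3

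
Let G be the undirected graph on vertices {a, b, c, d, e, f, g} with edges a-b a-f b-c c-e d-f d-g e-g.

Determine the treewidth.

A width-2 tree decomposition is:
Bags: B1 = {d, f, g}  B2 = {e, f, g}  B3 = {c, e, f}  B4 = {b, c, f}  B5 = {a, b, f}
Tree: B1–B2, B2–B3, B3–B4, B4–B5
Every bag has size at most 3, so the width is 3 − 1 = 2 and tw(G) ≤ 2. The edges f–d–g–e–c–b–a–f form a cycle, so G is not a tree and its treewidth is at least 2. Hence tw(G) = 2 exactly.

2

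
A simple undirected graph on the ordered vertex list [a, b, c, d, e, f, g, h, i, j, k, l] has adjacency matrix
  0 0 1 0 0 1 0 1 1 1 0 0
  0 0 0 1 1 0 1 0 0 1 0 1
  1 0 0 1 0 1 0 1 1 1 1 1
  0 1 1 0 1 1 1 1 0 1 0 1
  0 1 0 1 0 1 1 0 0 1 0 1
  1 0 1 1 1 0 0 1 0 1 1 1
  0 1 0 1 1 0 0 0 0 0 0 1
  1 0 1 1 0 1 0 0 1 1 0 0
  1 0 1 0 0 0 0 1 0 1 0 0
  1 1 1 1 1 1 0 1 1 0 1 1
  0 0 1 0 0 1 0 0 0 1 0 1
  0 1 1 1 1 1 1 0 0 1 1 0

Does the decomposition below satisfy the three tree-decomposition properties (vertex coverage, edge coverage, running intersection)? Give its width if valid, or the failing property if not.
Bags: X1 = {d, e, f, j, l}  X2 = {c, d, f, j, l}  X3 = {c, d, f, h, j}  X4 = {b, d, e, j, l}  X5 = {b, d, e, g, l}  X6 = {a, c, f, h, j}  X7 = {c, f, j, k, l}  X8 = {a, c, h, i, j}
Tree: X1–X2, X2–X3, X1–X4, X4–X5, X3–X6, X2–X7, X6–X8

Vertex coverage: the bags together contain {a, b, c, d, e, f, g, h, i, j, k, l}, the full vertex set. Edge coverage: each edge of G has both endpoints in at least one bag. Running intersection: for every vertex, the bags containing it form a connected subtree. All three properties hold, so this is a valid tree decomposition of width max|bag| − 1 = 4, and hence tw(G) ≤ 4.

Yes; width 4.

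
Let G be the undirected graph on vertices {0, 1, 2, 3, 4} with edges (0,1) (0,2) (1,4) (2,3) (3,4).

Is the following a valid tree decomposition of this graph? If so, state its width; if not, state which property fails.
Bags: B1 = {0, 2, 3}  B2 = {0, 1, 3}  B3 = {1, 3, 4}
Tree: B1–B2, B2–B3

Every vertex of G appears in some bag (union = {0, 1, 2, 3, 4}); every edge is covered by a bag; and for each vertex v the set of bags containing v is connected in the bag tree. The decomposition is therefore valid. The largest bag has 3 vertices, so the width is 2.

Yes; width 2.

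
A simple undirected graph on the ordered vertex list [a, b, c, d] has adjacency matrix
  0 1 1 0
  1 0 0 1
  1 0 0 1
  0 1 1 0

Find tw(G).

2

A width-2 tree decomposition is:
Bags: B1 = {b, c, d}  B2 = {a, b, c}
Tree: B1–B2
Every bag has size at most 3, so the width is 3 − 1 = 2 and tw(G) ≤ 2. For the lower bound, G contains the cycle b–d–c–a–b, so G is not a forest; only forests have treewidth ≤ 1, hence tw(G) ≥ 2. Hence tw(G) = 2 exactly.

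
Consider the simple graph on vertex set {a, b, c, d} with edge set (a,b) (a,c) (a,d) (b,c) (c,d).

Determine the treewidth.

2

A width-2 tree decomposition is:
Bags: B1 = {a, c, d}  B2 = {a, b, c}
Tree: B1–B2
Every bag has size at most 3, so the width is 3 − 1 = 2 and tw(G) ≤ 2. For the lower bound, the 3 vertices {a, c, d} are pairwise adjacent, and any tree decomposition puts a clique entirely inside one bag — forcing width ≥ 2. Therefore the treewidth is 2.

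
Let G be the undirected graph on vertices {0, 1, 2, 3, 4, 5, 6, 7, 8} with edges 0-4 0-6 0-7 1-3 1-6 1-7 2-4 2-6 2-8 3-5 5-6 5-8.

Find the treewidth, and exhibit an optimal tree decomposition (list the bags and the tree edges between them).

The largest bag has 4 vertices, giving width 3; this decomposition certifies tw(G) ≤ 3. For the lower bound: the 4 vertex sets {0,4,7}, {1}, {6}, {2,3,5,8} are disjoint, each induces a connected subgraph, and every pair is joined by at least one edge of G. Contracting each set to a single vertex therefore yields K_{4} as a minor, and since treewidth is minor-monotone, tw(G) ≥ tw(K_{4}) = 3. Combining the bounds, tw(G) = 3.

Treewidth 3.
One such decomposition:
Bags: B1 = {0, 1, 4, 7}  B2 = {0, 1, 4, 6}  B3 = {1, 2, 4, 6}  B4 = {1, 2, 3, 6}  B5 = {2, 3, 5, 6}  B6 = {2, 3, 5, 8}
Tree: B1–B2, B2–B3, B3–B4, B4–B5, B5–B6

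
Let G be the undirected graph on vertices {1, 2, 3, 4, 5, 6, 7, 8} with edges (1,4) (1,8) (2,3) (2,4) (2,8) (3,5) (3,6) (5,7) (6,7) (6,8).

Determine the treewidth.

A width-2 tree decomposition is:
Bags: B1 = {3, 5, 7}  B2 = {3, 6, 7}  B3 = {2, 3, 6}  B4 = {2, 6, 8}  B5 = {2, 4, 8}  B6 = {1, 4, 8}
Tree: B1–B2, B2–B3, B3–B4, B4–B5, B5–B6
The largest bag has 3 vertices, giving width 2; this decomposition certifies tw(G) ≤ 2. For the lower bound, G contains the cycle 5–7–6–3–5, so G is not a forest; only forests have treewidth ≤ 1, hence tw(G) ≥ 2. The upper and lower bounds meet at 2, so that is the treewidth.

2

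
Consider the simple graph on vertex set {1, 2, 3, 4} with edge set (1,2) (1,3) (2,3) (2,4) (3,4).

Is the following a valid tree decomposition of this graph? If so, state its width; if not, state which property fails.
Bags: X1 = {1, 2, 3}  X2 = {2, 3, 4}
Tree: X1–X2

Yes; width 2.

Vertex coverage: the bags together contain {1, 2, 3, 4}, the full vertex set. Edge coverage: each edge of G has both endpoints in at least one bag. Running intersection: for every vertex, the bags containing it form a connected subtree. All three properties hold, so this is a valid tree decomposition of width max|bag| − 1 = 2, and hence tw(G) ≤ 2.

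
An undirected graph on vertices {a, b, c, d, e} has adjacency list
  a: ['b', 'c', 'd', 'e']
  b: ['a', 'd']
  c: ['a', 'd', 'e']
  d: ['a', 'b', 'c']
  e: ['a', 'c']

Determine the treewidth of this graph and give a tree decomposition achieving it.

Treewidth 2.
One optimal decomposition is:
Bags: B1 = {a, b, d}  B2 = {a, c, d}  B3 = {a, c, e}
Tree: B1–B2, B2–B3

Each bag holds 3 vertices, so the decomposition has width 2, which upper-bounds the treewidth. For the lower bound, the 3 vertices {a, c, d} are pairwise adjacent, and any tree decomposition puts a clique entirely inside one bag — forcing width ≥ 2. The upper and lower bounds meet at 2, so that is the treewidth.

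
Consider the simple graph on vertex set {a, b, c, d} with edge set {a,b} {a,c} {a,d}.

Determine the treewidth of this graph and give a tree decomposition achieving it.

Treewidth 1.
One optimal decomposition is:
Bags: B1 = {a, c}  B2 = {a, b}  B3 = {a, d}
Tree: B1–B2, B1–B3

Each bag holds 2 vertices, so the decomposition has width 1, which upper-bounds the treewidth. G has an edge, so its treewidth is at least 1. Combining the bounds, tw(G) = 1.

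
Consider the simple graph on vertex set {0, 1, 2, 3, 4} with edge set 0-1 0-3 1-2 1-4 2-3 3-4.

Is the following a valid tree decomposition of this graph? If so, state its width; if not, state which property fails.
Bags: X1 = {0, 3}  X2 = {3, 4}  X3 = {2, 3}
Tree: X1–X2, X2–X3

No — vertex 1 appears in no bag.

A tree decomposition must satisfy three properties: every vertex lies in some bag; for every edge, both endpoints lie together in some bag; and for every vertex, the bags containing it form a connected subtree. Here vertex 1 appears in no bag, so the decomposition is invalid.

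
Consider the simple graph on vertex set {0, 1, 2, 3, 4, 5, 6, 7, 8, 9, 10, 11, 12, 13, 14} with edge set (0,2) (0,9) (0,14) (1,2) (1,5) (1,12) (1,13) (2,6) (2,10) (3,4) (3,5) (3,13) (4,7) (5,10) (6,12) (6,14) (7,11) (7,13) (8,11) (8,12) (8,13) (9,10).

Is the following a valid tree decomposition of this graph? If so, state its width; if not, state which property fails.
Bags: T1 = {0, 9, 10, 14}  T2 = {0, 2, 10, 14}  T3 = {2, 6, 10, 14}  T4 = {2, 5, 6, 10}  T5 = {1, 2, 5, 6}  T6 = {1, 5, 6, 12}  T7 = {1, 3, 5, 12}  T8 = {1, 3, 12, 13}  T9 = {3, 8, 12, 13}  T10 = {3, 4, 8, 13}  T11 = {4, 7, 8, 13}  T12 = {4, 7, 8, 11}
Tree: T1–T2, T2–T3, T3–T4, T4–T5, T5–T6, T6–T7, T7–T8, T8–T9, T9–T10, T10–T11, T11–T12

Yes; width 3.

Checking the three conditions: (i) the bags cover all of {0, 1, 2, 3, 4, 5, 6, 7, 8, 9, 10, 11, 12, 13, 14}; (ii) for each edge, some bag contains both endpoints; (iii) the bags containing any fixed vertex form a subtree. All hold, so the decomposition is valid with width 4 − 1 = 3.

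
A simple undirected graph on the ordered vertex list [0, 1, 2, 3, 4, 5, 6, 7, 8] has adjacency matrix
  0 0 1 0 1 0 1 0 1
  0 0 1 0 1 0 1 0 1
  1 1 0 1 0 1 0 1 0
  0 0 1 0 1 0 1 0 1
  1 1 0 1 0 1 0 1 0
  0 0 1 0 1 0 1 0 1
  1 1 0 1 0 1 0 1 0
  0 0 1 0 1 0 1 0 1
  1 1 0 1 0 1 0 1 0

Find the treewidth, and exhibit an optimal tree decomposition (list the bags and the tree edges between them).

Treewidth 4.
One such decomposition:
Bags: B1 = {1, 2, 4, 6, 8}  B2 = {2, 3, 4, 6, 8}  B3 = {2, 4, 6, 7, 8}  B4 = {0, 2, 4, 6, 8}  B5 = {2, 4, 5, 6, 8}
Tree: B1–B2, B2–B3, B3–B4, B4–B5

Each bag holds 5 vertices, so the decomposition has width 4, which upper-bounds the treewidth. For the lower bound: the 5 vertex sets {1,6}, {2,3}, {4,7}, {8}, {0} are disjoint, each induces a connected subgraph, and every pair is joined by at least one edge of G. Contracting each set to a single vertex therefore yields K_{5} as a minor, and since treewidth is minor-monotone, tw(G) ≥ tw(K_{5}) = 4. Therefore the treewidth is 4.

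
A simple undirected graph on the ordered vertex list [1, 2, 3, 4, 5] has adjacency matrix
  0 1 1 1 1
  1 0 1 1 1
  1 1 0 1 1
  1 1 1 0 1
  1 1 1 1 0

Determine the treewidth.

4

A width-4 tree decomposition is:
Bags: B1 = {1, 2, 3, 4, 5}
Tree: (single bag)
With just one bag of size 5, the width is 5 − 1 = 4, so tw(G) ≤ 4. For the lower bound, the 5 vertices {1, 2, 3, 4, 5} are pairwise adjacent, and any tree decomposition puts a clique entirely inside one bag — forcing width ≥ 4. Combining the bounds, tw(G) = 4.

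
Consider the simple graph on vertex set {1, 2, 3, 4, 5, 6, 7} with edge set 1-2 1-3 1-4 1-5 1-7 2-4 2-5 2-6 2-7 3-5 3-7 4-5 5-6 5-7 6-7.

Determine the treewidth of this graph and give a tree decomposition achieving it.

Treewidth 3.
One such decomposition:
Bags: B1 = {1, 2, 5, 7}  B2 = {1, 2, 4, 5}  B3 = {1, 3, 5, 7}  B4 = {2, 5, 6, 7}
Tree: B1–B2, B1–B3, B1–B4

Every bag has size at most 4, so the width is 4 − 1 = 3 and tw(G) ≤ 3. Conversely, {1, 2, 4, 5} is a clique of size 4, and the vertices of any clique must share a bag in every tree decomposition; so some bag has ≥ 4 vertices and tw(G) ≥ 3. Therefore the treewidth is 3.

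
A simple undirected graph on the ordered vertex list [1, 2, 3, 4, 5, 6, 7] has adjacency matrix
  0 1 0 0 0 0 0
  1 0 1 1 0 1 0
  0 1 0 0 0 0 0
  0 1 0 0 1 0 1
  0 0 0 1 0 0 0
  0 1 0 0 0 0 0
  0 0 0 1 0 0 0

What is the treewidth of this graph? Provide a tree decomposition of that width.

Every bag has size at most 2, so the width is 2 − 1 = 1 and tw(G) ≤ 1. G has an edge, so its treewidth is at least 1. Hence tw(G) = 1 exactly.

Treewidth 1.
One optimal decomposition is:
Bags: B1 = {2, 6}  B2 = {2, 4}  B3 = {4, 5}  B4 = {2, 3}  B5 = {4, 7}  B6 = {1, 2}
Tree: B1–B2, B2–B3, B1–B4, B2–B5, B4–B6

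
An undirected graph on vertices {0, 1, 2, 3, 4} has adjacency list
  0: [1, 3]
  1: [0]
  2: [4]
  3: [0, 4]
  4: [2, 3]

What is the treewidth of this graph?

A width-1 tree decomposition is:
Bags: B1 = {0, 1}  B2 = {0, 3}  B3 = {3, 4}  B4 = {2, 4}
Tree: B1–B2, B2–B3, B3–B4
Every bag has size at most 2, so the width is 2 − 1 = 1 and tw(G) ≤ 1. Since G has at least one edge (e.g. 1–0), it is not an edgeless graph, so tw(G) ≥ 1. The upper and lower bounds meet at 1, so that is the treewidth.

1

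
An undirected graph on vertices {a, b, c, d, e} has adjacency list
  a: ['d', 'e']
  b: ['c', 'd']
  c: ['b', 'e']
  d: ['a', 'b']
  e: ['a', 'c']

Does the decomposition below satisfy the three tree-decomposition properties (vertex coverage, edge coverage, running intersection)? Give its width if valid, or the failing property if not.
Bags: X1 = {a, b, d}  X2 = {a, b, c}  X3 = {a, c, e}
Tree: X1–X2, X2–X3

Yes; width 2.

Vertex coverage: the bags together contain {a, b, c, d, e}, the full vertex set. Edge coverage: each edge of G has both endpoints in at least one bag. Running intersection: for every vertex, the bags containing it form a connected subtree. All three properties hold, so this is a valid tree decomposition of width max|bag| − 1 = 2, and hence tw(G) ≤ 2.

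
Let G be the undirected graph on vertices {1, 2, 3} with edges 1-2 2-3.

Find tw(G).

1

A width-1 tree decomposition is:
Bags: B1 = {1, 2}  B2 = {2, 3}
Tree: B1–B2
Each bag holds 2 vertices, so the decomposition has width 1, which upper-bounds the treewidth. G has an edge, so its treewidth is at least 1. Combining the bounds, tw(G) = 1.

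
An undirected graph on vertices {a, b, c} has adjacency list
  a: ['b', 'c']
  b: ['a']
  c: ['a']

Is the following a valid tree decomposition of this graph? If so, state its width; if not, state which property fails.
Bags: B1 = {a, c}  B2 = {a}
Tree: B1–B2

A tree decomposition must satisfy three properties: every vertex lies in some bag; for every edge, both endpoints lie together in some bag; and for every vertex, the bags containing it form a connected subtree. Here vertex b appears in no bag, so the decomposition is invalid.

No — vertex b appears in no bag.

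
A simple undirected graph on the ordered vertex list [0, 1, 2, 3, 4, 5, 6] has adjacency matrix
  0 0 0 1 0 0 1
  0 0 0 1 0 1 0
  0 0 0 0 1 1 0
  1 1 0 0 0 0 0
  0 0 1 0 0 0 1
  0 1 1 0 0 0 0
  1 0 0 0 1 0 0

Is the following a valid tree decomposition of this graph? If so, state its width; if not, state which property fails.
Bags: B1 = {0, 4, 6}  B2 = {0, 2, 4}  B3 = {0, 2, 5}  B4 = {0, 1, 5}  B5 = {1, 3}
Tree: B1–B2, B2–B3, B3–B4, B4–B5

No — edge (0,3) lies in no bag.

A tree decomposition must satisfy three properties: every vertex lies in some bag; for every edge, both endpoints lie together in some bag; and for every vertex, the bags containing it form a connected subtree. Here edge (0,3) lies in no bag, so the decomposition is invalid.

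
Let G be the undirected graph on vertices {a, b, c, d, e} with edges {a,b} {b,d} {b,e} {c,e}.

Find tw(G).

A width-1 tree decomposition is:
Bags: B1 = {a, b}  B2 = {b, d}  B3 = {b, e}  B4 = {c, e}
Tree: B1–B2, B2–B3, B3–B4
Each bag holds 2 vertices, so the decomposition has width 1, which upper-bounds the treewidth. Since G has at least one edge (e.g. a–b), it is not an edgeless graph, so tw(G) ≥ 1. Hence tw(G) = 1 exactly.

1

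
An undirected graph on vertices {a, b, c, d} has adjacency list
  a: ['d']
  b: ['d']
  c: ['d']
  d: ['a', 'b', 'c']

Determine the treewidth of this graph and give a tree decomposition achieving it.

Treewidth 1.
One such decomposition:
Bags: B1 = {a, d}  B2 = {b, d}  B3 = {c, d}
Tree: B1–B2, B1–B3

Each bag holds 2 vertices, so the decomposition has width 1, which upper-bounds the treewidth. Any graph with an edge has treewidth ≥ 1, and G has the edge a–d. Combining the bounds, tw(G) = 1.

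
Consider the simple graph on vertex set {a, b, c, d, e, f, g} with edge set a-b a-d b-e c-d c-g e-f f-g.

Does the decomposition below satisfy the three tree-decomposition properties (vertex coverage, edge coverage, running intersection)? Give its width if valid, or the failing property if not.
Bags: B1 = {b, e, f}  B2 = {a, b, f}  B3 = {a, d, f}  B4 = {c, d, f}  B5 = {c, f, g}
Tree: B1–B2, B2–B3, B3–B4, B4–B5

Yes; width 2.

Vertex coverage: the bags together contain {a, b, c, d, e, f, g}, the full vertex set. Edge coverage: each edge of G has both endpoints in at least one bag. Running intersection: for every vertex, the bags containing it form a connected subtree. All three properties hold, so this is a valid tree decomposition of width max|bag| − 1 = 2, and hence tw(G) ≤ 2.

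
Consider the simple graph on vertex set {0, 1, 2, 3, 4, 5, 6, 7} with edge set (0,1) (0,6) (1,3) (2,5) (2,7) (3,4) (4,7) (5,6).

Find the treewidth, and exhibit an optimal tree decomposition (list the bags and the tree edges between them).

The largest bag has 3 vertices, giving width 2; this decomposition certifies tw(G) ≤ 2. Since 2–5–6–0–1–3–4–7–2 is a cycle in G, G is not acyclic. Forests are exactly the graphs of treewidth ≤ 1, so tw(G) ≥ 2. Combining the bounds, tw(G) = 2.

Treewidth 2.
One such decomposition:
Bags: B1 = {2, 5, 6}  B2 = {0, 2, 6}  B3 = {0, 1, 2}  B4 = {1, 2, 3}  B5 = {2, 3, 4}  B6 = {2, 4, 7}
Tree: B1–B2, B2–B3, B3–B4, B4–B5, B5–B6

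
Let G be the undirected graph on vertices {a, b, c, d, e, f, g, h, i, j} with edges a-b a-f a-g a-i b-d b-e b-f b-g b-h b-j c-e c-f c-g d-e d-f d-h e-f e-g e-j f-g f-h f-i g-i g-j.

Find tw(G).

A width-3 tree decomposition is:
Bags: B1 = {b, d, e, f}  B2 = {b, e, f, g}  B3 = {c, e, f, g}  B4 = {a, b, f, g}  B5 = {a, f, g, i}  B6 = {b, e, g, j}  B7 = {b, d, f, h}
Tree: B1–B2, B2–B3, B2–B4, B4–B5, B2–B6, B1–B7
Each bag holds 4 vertices, so the decomposition has width 3, which upper-bounds the treewidth. For the lower bound, the 4 vertices {b, e, g, j} are pairwise adjacent, and any tree decomposition puts a clique entirely inside one bag — forcing width ≥ 3. Hence tw(G) = 3 exactly.

3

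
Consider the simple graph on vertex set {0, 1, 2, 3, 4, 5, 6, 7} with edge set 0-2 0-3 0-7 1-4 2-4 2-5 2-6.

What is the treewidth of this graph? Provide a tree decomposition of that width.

Treewidth 1.
One optimal decomposition is:
Bags: B1 = {0, 2}  B2 = {2, 4}  B3 = {1, 4}  B4 = {0, 7}  B5 = {0, 3}  B6 = {2, 6}  B7 = {2, 5}
Tree: B1–B2, B2–B3, B1–B4, B1–B5, B2–B6, B1–B7

The largest bag has 2 vertices, giving width 1; this decomposition certifies tw(G) ≤ 1. Since G has at least one edge (e.g. 0–2), it is not an edgeless graph, so tw(G) ≥ 1. Combining the bounds, tw(G) = 1.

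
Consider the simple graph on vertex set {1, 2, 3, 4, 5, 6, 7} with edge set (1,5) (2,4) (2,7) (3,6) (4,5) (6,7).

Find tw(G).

A width-1 tree decomposition is:
Bags: B1 = {1, 5}  B2 = {4, 5}  B3 = {2, 4}  B4 = {2, 7}  B5 = {6, 7}  B6 = {3, 6}
Tree: B1–B2, B2–B3, B3–B4, B4–B5, B5–B6
Every bag has size at most 2, so the width is 2 − 1 = 1 and tw(G) ≤ 1. G has an edge, so its treewidth is at least 1. The upper and lower bounds meet at 1, so that is the treewidth.

1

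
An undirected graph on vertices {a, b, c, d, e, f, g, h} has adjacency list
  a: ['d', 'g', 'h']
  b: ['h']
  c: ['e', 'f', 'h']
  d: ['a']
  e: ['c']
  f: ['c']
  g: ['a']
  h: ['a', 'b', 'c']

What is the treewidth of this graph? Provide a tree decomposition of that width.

Treewidth 1.
Bags: B1 = {c, h}  B2 = {b, h}  B3 = {a, h}  B4 = {a, d}  B5 = {c, f}  B6 = {a, g}  B7 = {c, e}
Tree: B1–B2, B1–B3, B3–B4, B1–B5, B3–B6, B1–B7

The largest bag has 2 vertices, giving width 1; this decomposition certifies tw(G) ≤ 1. G has an edge, so its treewidth is at least 1. The upper and lower bounds meet at 1, so that is the treewidth.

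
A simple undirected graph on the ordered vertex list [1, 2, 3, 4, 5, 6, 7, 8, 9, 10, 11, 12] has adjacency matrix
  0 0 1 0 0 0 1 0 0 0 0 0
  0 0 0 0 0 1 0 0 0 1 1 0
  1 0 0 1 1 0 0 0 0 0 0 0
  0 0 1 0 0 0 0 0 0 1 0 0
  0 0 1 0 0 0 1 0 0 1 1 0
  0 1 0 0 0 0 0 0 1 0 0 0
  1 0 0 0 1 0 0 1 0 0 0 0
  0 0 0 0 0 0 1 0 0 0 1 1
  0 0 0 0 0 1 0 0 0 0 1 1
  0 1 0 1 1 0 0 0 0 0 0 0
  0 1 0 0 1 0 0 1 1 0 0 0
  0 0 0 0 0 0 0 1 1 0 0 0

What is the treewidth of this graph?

A width-3 tree decomposition is:
Bags: B1 = {2, 6, 9, 12}  B2 = {2, 9, 11, 12}  B3 = {2, 8, 11, 12}  B4 = {2, 8, 10, 11}  B5 = {5, 8, 10, 11}  B6 = {5, 7, 8, 10}  B7 = {4, 5, 7, 10}  B8 = {3, 4, 5, 7}  B9 = {1, 3, 4, 7}
Tree: B1–B2, B2–B3, B3–B4, B4–B5, B5–B6, B6–B7, B7–B8, B8–B9
Each bag holds 4 vertices, so the decomposition has width 3, which upper-bounds the treewidth. For the lower bound: the 4 vertex sets {6,9,12}, {2}, {11}, {5,7,8,10} are disjoint, each induces a connected subgraph, and every pair is joined by at least one edge of G. Contracting each set to a single vertex therefore yields K_{4} as a minor, and since treewidth is minor-monotone, tw(G) ≥ tw(K_{4}) = 3. The upper and lower bounds meet at 3, so that is the treewidth.

3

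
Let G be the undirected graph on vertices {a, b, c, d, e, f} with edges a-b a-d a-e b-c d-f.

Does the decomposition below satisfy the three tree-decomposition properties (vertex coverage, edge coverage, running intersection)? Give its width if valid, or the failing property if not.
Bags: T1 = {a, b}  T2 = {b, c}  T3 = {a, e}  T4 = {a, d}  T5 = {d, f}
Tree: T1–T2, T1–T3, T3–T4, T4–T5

Yes; width 1.

Vertex coverage: the bags together contain {a, b, c, d, e, f}, the full vertex set. Edge coverage: each edge of G has both endpoints in at least one bag. Running intersection: for every vertex, the bags containing it form a connected subtree. All three properties hold, so this is a valid tree decomposition of width max|bag| − 1 = 1, and hence tw(G) ≤ 1.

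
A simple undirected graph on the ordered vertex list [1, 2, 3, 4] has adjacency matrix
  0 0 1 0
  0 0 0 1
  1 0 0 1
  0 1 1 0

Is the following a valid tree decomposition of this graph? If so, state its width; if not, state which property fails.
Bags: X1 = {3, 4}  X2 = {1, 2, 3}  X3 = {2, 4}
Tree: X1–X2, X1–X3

A tree decomposition must satisfy three properties: every vertex lies in some bag; for every edge, both endpoints lie together in some bag; and for every vertex, the bags containing it form a connected subtree. Here bags containing vertex 2 are not connected in the tree, so the decomposition is invalid.

No — bags containing vertex 2 are not connected in the tree.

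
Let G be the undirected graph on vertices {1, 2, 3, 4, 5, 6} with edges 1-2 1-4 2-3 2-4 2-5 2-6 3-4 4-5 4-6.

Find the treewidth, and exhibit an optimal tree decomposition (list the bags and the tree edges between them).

Treewidth 2.
One optimal decomposition is:
Bags: B1 = {2, 3, 4}  B2 = {1, 2, 4}  B3 = {2, 4, 5}  B4 = {2, 4, 6}
Tree: B1–B2, B1–B3, B2–B4

The largest bag has 3 vertices, giving width 2; this decomposition certifies tw(G) ≤ 2. For the lower bound, the 3 vertices {1, 2, 4} are pairwise adjacent, and any tree decomposition puts a clique entirely inside one bag — forcing width ≥ 2. Therefore the treewidth is 2.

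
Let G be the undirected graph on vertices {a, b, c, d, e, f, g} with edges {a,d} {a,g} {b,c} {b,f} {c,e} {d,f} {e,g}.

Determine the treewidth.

2

A width-2 tree decomposition is:
Bags: B1 = {a, d, f}  B2 = {a, f, g}  B3 = {e, f, g}  B4 = {c, e, f}  B5 = {b, c, f}
Tree: B1–B2, B2–B3, B3–B4, B4–B5
Each bag holds 3 vertices, so the decomposition has width 2, which upper-bounds the treewidth. For the lower bound, G contains the cycle f–d–a–g–e–c–b–f, so G is not a forest; only forests have treewidth ≤ 1, hence tw(G) ≥ 2. The upper and lower bounds meet at 2, so that is the treewidth.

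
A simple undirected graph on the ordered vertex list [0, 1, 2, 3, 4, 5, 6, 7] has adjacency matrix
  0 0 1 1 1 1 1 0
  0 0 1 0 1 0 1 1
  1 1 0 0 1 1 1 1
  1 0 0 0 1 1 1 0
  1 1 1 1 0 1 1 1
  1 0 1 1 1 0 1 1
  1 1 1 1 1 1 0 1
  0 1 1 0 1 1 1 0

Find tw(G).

4

A width-4 tree decomposition is:
Bags: B1 = {2, 4, 5, 6, 7}  B2 = {0, 2, 4, 5, 6}  B3 = {0, 3, 4, 5, 6}  B4 = {1, 2, 4, 6, 7}
Tree: B1–B2, B2–B3, B1–B4
Each bag holds 5 vertices, so the decomposition has width 4, which upper-bounds the treewidth. For the lower bound, the 5 vertices {1, 2, 4, 6, 7} are pairwise adjacent, and any tree decomposition puts a clique entirely inside one bag — forcing width ≥ 4. The upper and lower bounds meet at 4, so that is the treewidth.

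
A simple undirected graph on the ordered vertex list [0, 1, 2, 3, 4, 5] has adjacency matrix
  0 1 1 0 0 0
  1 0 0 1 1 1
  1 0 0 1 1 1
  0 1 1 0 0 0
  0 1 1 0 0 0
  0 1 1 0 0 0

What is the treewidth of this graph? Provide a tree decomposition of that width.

The largest bag has 3 vertices, giving width 2; this decomposition certifies tw(G) ≤ 2. The edges 0–1–5–2–0 form a cycle, so G is not a tree and its treewidth is at least 2. The upper and lower bounds meet at 2, so that is the treewidth.

Treewidth 2.
One such decomposition:
Bags: B1 = {0, 1, 2}  B2 = {1, 2, 5}  B3 = {1, 2, 4}  B4 = {1, 2, 3}
Tree: B1–B2, B2–B3, B3–B4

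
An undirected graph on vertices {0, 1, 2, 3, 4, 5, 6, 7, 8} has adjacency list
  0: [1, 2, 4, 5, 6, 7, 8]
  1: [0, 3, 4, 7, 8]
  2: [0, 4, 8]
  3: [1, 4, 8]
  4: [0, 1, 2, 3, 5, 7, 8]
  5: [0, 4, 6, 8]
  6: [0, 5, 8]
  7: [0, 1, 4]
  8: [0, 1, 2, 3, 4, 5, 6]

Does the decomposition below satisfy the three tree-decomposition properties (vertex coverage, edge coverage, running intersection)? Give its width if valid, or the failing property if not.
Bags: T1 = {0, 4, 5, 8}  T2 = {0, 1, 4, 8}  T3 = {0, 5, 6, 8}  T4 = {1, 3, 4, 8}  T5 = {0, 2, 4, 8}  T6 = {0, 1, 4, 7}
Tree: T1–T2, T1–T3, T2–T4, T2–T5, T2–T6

Yes; width 3.

Every vertex of G appears in some bag (union = {0, 1, 2, 3, 4, 5, 6, 7, 8}); every edge is covered by a bag; and for each vertex v the set of bags containing v is connected in the bag tree. The decomposition is therefore valid. The largest bag has 4 vertices, so the width is 3.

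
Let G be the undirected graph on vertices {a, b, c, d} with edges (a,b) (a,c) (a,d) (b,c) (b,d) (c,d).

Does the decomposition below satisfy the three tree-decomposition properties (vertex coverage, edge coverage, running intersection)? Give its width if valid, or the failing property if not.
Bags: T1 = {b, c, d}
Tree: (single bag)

A tree decomposition must satisfy three properties: every vertex lies in some bag; for every edge, both endpoints lie together in some bag; and for every vertex, the bags containing it form a connected subtree. Here vertex a appears in no bag, so the decomposition is invalid.

No — vertex a appears in no bag.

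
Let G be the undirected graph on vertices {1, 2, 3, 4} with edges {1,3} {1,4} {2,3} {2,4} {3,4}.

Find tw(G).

2

A width-2 tree decomposition is:
Bags: B1 = {1, 3, 4}  B2 = {2, 3, 4}
Tree: B1–B2
Each bag holds 3 vertices, so the decomposition has width 2, which upper-bounds the treewidth. On the other hand G contains the 3-clique {1, 3, 4}. A clique must lie in a single bag of any decomposition, so no decomposition can have width below 2. The upper and lower bounds meet at 2, so that is the treewidth.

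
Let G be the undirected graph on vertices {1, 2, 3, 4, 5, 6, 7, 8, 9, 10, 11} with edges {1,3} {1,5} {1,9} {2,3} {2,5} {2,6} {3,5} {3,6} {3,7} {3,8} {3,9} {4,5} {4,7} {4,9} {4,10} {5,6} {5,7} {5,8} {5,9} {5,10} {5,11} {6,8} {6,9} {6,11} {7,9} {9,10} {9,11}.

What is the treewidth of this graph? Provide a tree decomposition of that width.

Treewidth 3.
Bags: B1 = {3, 5, 7, 9}  B2 = {1, 3, 5, 9}  B3 = {3, 5, 6, 9}  B4 = {5, 6, 9, 11}  B5 = {4, 5, 7, 9}  B6 = {2, 3, 5, 6}  B7 = {4, 5, 9, 10}  B8 = {3, 5, 6, 8}
Tree: B1–B2, B1–B3, B3–B4, B1–B5, B3–B6, B5–B7, B3–B8

Each bag holds 4 vertices, so the decomposition has width 3, which upper-bounds the treewidth. On the other hand G contains the 4-clique {3, 5, 6, 8}. A clique must lie in a single bag of any decomposition, so no decomposition can have width below 3. Therefore the treewidth is 3.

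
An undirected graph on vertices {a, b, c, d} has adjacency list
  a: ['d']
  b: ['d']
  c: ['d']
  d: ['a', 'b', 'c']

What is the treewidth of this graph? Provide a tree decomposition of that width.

Every bag has size at most 2, so the width is 2 − 1 = 1 and tw(G) ≤ 1. G has an edge, so its treewidth is at least 1. Therefore the treewidth is 1.

Treewidth 1.
One optimal decomposition is:
Bags: B1 = {a, d}  B2 = {b, d}  B3 = {c, d}
Tree: B1–B2, B1–B3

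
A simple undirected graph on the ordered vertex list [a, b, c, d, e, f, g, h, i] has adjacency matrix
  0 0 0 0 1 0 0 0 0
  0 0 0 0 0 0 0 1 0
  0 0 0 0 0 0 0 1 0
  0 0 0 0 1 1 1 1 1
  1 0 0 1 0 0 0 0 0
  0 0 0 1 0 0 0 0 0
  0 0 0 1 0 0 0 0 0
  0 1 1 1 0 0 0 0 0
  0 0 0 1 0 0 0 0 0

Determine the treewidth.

1

A width-1 tree decomposition is:
Bags: B1 = {d, h}  B2 = {d, i}  B3 = {d, f}  B4 = {d, g}  B5 = {d, e}  B6 = {a, e}  B7 = {c, h}  B8 = {b, h}
Tree: B1–B2, B1–B3, B1–B4, B2–B5, B5–B6, B1–B7, B1–B8
The largest bag has 2 vertices, giving width 1; this decomposition certifies tw(G) ≤ 1. Any graph with an edge has treewidth ≥ 1, and G has the edge d–h. The upper and lower bounds meet at 1, so that is the treewidth.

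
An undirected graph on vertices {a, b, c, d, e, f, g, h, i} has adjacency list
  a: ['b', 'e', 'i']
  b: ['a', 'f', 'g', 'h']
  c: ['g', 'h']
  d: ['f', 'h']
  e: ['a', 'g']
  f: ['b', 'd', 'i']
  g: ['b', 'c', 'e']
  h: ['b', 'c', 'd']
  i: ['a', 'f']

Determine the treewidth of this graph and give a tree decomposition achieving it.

The largest bag has 4 vertices, giving width 3; this decomposition certifies tw(G) ≤ 3. For the lower bound: the 4 vertex sets {c,d,h}, {g}, {b}, {a,e,f,i} are disjoint, each induces a connected subgraph, and every pair is joined by at least one edge of G. Contracting each set to a single vertex therefore yields K_{4} as a minor, and since treewidth is minor-monotone, tw(G) ≥ tw(K_{4}) = 3. Combining the bounds, tw(G) = 3.

Treewidth 3.
One such decomposition:
Bags: B1 = {c, d, g, h}  B2 = {b, d, g, h}  B3 = {b, d, f, g}  B4 = {b, e, f, g}  B5 = {a, b, e, f}  B6 = {a, e, f, i}
Tree: B1–B2, B2–B3, B3–B4, B4–B5, B5–B6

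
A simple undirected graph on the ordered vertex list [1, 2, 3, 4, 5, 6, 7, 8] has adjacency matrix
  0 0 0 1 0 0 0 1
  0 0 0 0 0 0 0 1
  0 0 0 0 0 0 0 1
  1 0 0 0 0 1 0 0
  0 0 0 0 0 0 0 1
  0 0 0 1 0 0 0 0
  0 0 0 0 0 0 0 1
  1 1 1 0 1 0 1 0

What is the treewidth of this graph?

A width-1 tree decomposition is:
Bags: B1 = {1, 8}  B2 = {3, 8}  B3 = {7, 8}  B4 = {2, 8}  B5 = {1, 4}  B6 = {5, 8}  B7 = {4, 6}
Tree: B1–B2, B1–B3, B1–B4, B1–B5, B2–B6, B5–B7
The largest bag has 2 vertices, giving width 1; this decomposition certifies tw(G) ≤ 1. Since G has at least one edge (e.g. 8–1), it is not an edgeless graph, so tw(G) ≥ 1. Combining the bounds, tw(G) = 1.

1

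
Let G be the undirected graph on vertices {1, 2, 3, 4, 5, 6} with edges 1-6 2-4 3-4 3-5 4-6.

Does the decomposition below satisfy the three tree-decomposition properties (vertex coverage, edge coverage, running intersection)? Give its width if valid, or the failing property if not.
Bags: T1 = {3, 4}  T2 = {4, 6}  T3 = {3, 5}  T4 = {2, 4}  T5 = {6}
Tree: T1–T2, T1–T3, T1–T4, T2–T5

A tree decomposition must satisfy three properties: every vertex lies in some bag; for every edge, both endpoints lie together in some bag; and for every vertex, the bags containing it form a connected subtree. Here vertex 1 appears in no bag, so the decomposition is invalid.

No — vertex 1 appears in no bag.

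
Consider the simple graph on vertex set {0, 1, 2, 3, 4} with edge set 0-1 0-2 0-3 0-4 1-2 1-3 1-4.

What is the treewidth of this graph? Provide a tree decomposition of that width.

Each bag holds 3 vertices, so the decomposition has width 2, which upper-bounds the treewidth. Conversely, {0, 1, 2} is a clique of size 3, and the vertices of any clique must share a bag in every tree decomposition; so some bag has ≥ 3 vertices and tw(G) ≥ 2. Therefore the treewidth is 2.

Treewidth 2.
Bags: B1 = {0, 1, 2}  B2 = {0, 1, 3}  B3 = {0, 1, 4}
Tree: B1–B2, B1–B3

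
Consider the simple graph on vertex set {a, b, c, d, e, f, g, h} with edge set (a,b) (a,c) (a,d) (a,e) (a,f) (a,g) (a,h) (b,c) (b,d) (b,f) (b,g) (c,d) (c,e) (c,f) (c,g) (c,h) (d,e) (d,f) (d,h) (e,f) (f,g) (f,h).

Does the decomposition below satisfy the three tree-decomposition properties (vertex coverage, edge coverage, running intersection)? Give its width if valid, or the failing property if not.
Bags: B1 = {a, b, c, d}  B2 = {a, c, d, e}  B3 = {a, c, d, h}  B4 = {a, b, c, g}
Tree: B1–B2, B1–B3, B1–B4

No — vertex f appears in no bag.

A tree decomposition must satisfy three properties: every vertex lies in some bag; for every edge, both endpoints lie together in some bag; and for every vertex, the bags containing it form a connected subtree. Here vertex f appears in no bag, so the decomposition is invalid.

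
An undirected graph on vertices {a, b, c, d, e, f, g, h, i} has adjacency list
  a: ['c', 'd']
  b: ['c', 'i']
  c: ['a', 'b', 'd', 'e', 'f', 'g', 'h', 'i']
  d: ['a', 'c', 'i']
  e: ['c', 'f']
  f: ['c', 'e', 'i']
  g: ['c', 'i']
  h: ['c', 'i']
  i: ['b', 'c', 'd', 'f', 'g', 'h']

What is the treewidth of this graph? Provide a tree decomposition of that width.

Every bag has size at most 3, so the width is 3 − 1 = 2 and tw(G) ≤ 2. Conversely, {c, e, f} is a clique of size 3, and the vertices of any clique must share a bag in every tree decomposition; so some bag has ≥ 3 vertices and tw(G) ≥ 2. Therefore the treewidth is 2.

Treewidth 2.
Bags: B1 = {c, f, i}  B2 = {c, d, i}  B3 = {a, c, d}  B4 = {c, h, i}  B5 = {c, g, i}  B6 = {c, e, f}  B7 = {b, c, i}
Tree: B1–B2, B2–B3, B1–B4, B2–B5, B1–B6, B5–B7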